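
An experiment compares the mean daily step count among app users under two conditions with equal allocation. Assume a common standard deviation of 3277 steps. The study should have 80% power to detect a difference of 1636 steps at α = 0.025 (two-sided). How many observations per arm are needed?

For two equal groups, n per group = 2·((z_{α/2} + z_β)·σ/δ)².
z_{α/2} = 2.241; z_β = 0.842 (power 80%).
n = 2 × (3.083 × 3277 / 1636)² = 2 × 38.14 = 76.28
Round up: n = 77 per group.

77 per group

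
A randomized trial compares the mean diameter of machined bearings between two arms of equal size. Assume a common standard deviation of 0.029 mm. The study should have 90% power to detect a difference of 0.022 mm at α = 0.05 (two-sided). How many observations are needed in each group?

For two equal groups, n per group = 2·((z_{α/2} + z_β)·σ/δ)².
z_{α/2} = 1.960; z_β = 1.282 (power 90%).
n = 2 × (3.242 × 0.029 / 0.022)² = 2 × 18.26 = 36.52
Round up: n = 37 per group.

37 per group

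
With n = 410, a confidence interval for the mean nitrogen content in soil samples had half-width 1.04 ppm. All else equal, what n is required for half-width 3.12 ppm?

n = 46

Margin of error scales as 1/√n, so n₂ = n₁·(E₁/E₂)².
n₂ = 410 × (1.04/3.12)² = 410 × 0.1111 = 45.55
Round up: n₂ = 46.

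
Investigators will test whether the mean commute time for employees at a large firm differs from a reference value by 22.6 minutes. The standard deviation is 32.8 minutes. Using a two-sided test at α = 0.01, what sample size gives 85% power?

28

For a one-sample z-test, n = ((z_{α/2} + z_β)·σ/δ)².
z_{α/2} = 2.576 (two-sided α = 0.01); z_β = 1.036 (power 85% → β = 0.15).
n = (3.612 × 32.8 / 22.6)² = 27.48
Round up: n = 28.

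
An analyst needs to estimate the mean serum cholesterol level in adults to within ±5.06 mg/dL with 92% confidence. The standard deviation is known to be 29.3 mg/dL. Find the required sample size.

For a mean, the margin of error is E = z·σ/√n, so n = (zσ/E)².
At 92% confidence, z = 1.751.
n = (1.751 × 29.3 / 5.06)² = 102.80
Round up: n = 103.

103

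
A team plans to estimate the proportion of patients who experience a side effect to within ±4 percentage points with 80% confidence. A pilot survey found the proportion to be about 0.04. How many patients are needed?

For a proportion with margin E = 0.04 at 80% confidence, z = 1.282.
n = p̂(1−p̂)(z/E)² = 0.04 × 0.96 × (1.282/0.04)² = 39.44
Round up: n = 40.

40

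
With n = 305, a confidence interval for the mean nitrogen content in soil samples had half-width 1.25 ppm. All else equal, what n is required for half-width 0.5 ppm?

Margin of error scales as 1/√n, so n₂ = n₁·(E₁/E₂)².
n₂ = 305 × (1.25/0.5)² = 305 × 6.25 = 1906.25
Round up: n₂ = 1907.

1907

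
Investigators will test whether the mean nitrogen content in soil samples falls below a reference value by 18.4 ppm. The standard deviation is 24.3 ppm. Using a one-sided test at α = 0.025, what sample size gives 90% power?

For a one-sample z-test, n = ((z_α + z_β)·σ/δ)².
z_α = 1.960 (one-sided α = 0.025); z_β = 1.282 (power 90% → β = 0.1).
n = (3.242 × 24.3 / 18.4)² = 18.33
Round up: n = 19.

19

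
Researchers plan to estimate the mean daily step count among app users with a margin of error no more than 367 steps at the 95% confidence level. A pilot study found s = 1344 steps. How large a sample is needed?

52

For a mean, the margin of error is E = z·σ/√n, so n = (zσ/E)².
At 95% confidence, z = 1.960.
n = (1.960 × 1344 / 367)² = 51.52
Round up: n = 52.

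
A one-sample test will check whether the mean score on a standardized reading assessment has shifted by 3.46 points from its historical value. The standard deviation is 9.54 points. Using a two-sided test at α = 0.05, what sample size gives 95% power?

n = 99

For a one-sample z-test, n = ((z_{α/2} + z_β)·σ/δ)².
z_{α/2} = 1.960 (two-sided α = 0.05); z_β = 1.645 (power 95% → β = 0.05).
n = (3.605 × 9.54 / 3.46)² = 98.80
Round up: n = 99.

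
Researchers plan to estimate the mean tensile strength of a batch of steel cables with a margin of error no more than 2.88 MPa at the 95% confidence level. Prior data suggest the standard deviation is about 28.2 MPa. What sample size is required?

369

For a mean, the margin of error is E = z·σ/√n, so n = (zσ/E)².
At 95% confidence, z = 1.960.
n = (1.960 × 28.2 / 2.88)² = 368.32
Round up: n = 369.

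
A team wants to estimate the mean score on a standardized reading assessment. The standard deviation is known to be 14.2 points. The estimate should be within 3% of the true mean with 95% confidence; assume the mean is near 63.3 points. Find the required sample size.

For a mean, the margin of error is E = z·σ/√n, so n = (zσ/E)².
At 95% confidence, z = 1.960.
E = 3% of 63.3 = 1.899 points.
n = (1.960 × 14.2 / 1.899)² = 214.80
Round up: n = 215.

n = 215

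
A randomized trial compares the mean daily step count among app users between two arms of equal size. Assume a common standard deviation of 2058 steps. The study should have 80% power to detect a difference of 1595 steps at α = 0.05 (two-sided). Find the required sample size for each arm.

27 per group

For two equal groups, n per group = 2·((z_{α/2} + z_β)·σ/δ)².
z_{α/2} = 1.960; z_β = 0.842 (power 80%).
n = 2 × (2.802 × 2058 / 1595)² = 2 × 13.07 = 26.14
Round up: n = 27 per group.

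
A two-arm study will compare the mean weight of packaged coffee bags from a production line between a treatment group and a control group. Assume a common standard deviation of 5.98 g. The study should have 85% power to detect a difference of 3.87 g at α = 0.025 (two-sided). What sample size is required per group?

52 per group

For two equal groups, n per group = 2·((z_{α/2} + z_β)·σ/δ)².
z_{α/2} = 2.241; z_β = 1.036 (power 85%).
n = 2 × (3.277 × 5.98 / 3.87)² = 2 × 25.64 = 51.28
Round up: n = 52 per group.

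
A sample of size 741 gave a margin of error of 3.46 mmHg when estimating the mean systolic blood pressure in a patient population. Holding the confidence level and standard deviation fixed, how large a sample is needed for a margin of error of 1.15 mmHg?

Margin of error scales as 1/√n, so n₂ = n₁·(E₁/E₂)².
n₂ = 741 × (3.46/1.15)² = 741 × 9.052 = 6707.53
Round up: n₂ = 6708.

6708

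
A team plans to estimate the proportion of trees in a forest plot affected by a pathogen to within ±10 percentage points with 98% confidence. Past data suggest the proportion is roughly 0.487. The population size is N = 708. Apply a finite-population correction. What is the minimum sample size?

For a proportion with margin E = 0.1 at 98% confidence, z = 2.326.
n = p̂(1−p̂)(z/E)² = 0.487 × 0.513 × (2.326/0.1)² = 135.17 — call this n₀.
Finite-population correction with N = 708: n = n₀ / (1 + (n₀−1)/N) = 135.17 / 1.19 = 113.59
Round up: n = 114.

n = 114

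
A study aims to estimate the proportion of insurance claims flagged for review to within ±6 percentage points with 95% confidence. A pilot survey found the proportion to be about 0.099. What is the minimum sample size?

For a proportion with margin E = 0.06 at 95% confidence, z = 1.960.
n = p̂(1−p̂)(z/E)² = 0.099 × 0.901 × (1.960/0.06)² = 95.19
Round up: n = 96.

96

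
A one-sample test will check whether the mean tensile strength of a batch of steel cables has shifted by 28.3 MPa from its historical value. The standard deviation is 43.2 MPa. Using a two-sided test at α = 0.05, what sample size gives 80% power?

For a one-sample z-test, n = ((z_{α/2} + z_β)·σ/δ)².
z_{α/2} = 1.960 (two-sided α = 0.05); z_β = 0.842 (power 80% → β = 0.2).
n = (2.802 × 43.2 / 28.3)² = 18.29
Round up: n = 19.

19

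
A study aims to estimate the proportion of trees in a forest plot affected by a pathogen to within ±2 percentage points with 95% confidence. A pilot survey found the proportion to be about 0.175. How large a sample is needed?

1387

For a proportion with margin E = 0.02 at 95% confidence, z = 1.960.
n = p̂(1−p̂)(z/E)² = 0.175 × 0.825 × (1.960/0.02)² = 1386.58
Round up: n = 1387.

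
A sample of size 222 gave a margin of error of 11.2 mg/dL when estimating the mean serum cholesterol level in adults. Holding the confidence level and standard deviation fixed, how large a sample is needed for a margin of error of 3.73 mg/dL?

n = 2002

Margin of error scales as 1/√n, so n₂ = n₁·(E₁/E₂)².
n₂ = 222 × (11.2/3.73)² = 222 × 9.016 = 2001.55
Round up: n₂ = 2002.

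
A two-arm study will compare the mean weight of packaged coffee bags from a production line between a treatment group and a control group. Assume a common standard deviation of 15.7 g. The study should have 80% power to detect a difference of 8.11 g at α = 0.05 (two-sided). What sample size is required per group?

For two equal groups, n per group = 2·((z_{α/2} + z_β)·σ/δ)².
z_{α/2} = 1.960; z_β = 0.842 (power 80%).
n = 2 × (2.802 × 15.7 / 8.11)² = 2 × 29.42 = 58.84
Round up: n = 59 per group.

59 per group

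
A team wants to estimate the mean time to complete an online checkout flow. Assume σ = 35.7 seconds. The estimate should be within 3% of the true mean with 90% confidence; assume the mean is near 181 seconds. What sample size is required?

n = 117

For a mean, the margin of error is E = z·σ/√n, so n = (zσ/E)².
At 90% confidence, z = 1.645.
E = 3% of 181 = 5.43 seconds.
n = (1.645 × 35.7 / 5.43)² = 116.97
Round up: n = 117.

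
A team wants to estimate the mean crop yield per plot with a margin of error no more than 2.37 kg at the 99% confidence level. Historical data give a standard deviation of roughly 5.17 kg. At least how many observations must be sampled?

For a mean, the margin of error is E = z·σ/√n, so n = (zσ/E)².
At 99% confidence, z = 2.576.
n = (2.576 × 5.17 / 2.37)² = 31.58
Round up: n = 32.

32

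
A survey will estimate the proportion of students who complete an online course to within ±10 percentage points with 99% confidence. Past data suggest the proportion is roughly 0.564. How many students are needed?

n = 164

For a proportion with margin E = 0.1 at 99% confidence, z = 2.576.
n = p̂(1−p̂)(z/E)² = 0.564 × 0.436 × (2.576/0.1)² = 163.18
Round up: n = 164.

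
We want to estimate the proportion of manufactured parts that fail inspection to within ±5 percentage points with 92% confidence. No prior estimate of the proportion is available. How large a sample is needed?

For a proportion with margin E = 0.05 at 92% confidence, z = 1.751.
With no prior estimate, use p = 0.5, which maximizes p(1−p) at 0.25.
n = 0.25 × (z/E)² = 0.25 × (1.751/0.05)² = 306.60
Round up: n = 307.

307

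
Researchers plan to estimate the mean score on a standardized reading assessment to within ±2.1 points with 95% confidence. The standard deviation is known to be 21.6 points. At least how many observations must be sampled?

For a mean, the margin of error is E = z·σ/√n, so n = (zσ/E)².
At 95% confidence, z = 1.960.
n = (1.960 × 21.6 / 2.1)² = 406.43
Round up: n = 407.

407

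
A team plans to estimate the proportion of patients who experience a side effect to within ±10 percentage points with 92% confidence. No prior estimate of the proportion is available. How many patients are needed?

77

For a proportion with margin E = 0.1 at 92% confidence, z = 1.751.
With no prior estimate, use p = 0.5, which maximizes p(1−p) at 0.25.
n = 0.25 × (z/E)² = 0.25 × (1.751/0.1)² = 76.65
Round up: n = 77.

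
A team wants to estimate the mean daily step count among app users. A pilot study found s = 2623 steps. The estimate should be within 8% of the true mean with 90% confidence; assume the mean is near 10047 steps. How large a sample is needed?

29

For a mean, the margin of error is E = z·σ/√n, so n = (zσ/E)².
At 90% confidence, z = 1.645.
E = 8% of 10047 = 803.8 steps.
n = (1.645 × 2623 / 803.8)² = 28.82
Round up: n = 29.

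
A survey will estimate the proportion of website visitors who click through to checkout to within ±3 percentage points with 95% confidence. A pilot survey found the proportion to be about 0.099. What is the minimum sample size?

381

For a proportion with margin E = 0.03 at 95% confidence, z = 1.960.
n = p̂(1−p̂)(z/E)² = 0.099 × 0.901 × (1.960/0.03)² = 380.74
Round up: n = 381.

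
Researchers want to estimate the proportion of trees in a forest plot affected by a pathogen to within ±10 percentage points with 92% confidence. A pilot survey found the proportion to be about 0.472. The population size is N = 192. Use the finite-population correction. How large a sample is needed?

n = 55

For a proportion with margin E = 0.1 at 92% confidence, z = 1.751.
n = p̂(1−p̂)(z/E)² = 0.472 × 0.528 × (1.751/0.1)² = 76.41 — call this n₀.
Finite-population correction with N = 192: n = n₀ / (1 + (n₀−1)/N) = 76.41 / 1.393 = 54.85
Round up: n = 55.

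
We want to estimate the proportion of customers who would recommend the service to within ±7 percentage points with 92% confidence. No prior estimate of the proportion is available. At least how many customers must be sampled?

For a proportion with margin E = 0.07 at 92% confidence, z = 1.751.
With no prior estimate, use p = 0.5, which maximizes p(1−p) at 0.25.
n = 0.25 × (z/E)² = 0.25 × (1.751/0.07)² = 156.43
Round up: n = 157.

n = 157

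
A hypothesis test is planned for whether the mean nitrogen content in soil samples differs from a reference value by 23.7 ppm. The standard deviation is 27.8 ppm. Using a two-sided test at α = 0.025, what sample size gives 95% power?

For a one-sample z-test, n = ((z_{α/2} + z_β)·σ/δ)².
z_{α/2} = 2.241 (two-sided α = 0.025); z_β = 1.645 (power 95% → β = 0.05).
n = (3.886 × 27.8 / 23.7)² = 20.78
Round up: n = 21.

21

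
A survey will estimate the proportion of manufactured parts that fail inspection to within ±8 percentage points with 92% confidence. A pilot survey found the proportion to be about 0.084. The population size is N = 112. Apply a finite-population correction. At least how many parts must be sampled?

For a proportion with margin E = 0.08 at 92% confidence, z = 1.751.
n = p̂(1−p̂)(z/E)² = 0.084 × 0.916 × (1.751/0.08)² = 36.86 — call this n₀.
Finite-population correction with N = 112: n = n₀ / (1 + (n₀−1)/N) = 36.86 / 1.32 = 27.92
Round up: n = 28.

28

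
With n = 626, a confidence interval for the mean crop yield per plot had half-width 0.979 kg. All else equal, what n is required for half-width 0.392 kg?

3905

Margin of error scales as 1/√n, so n₂ = n₁·(E₁/E₂)².
n₂ = 626 × (0.979/0.392)² = 626 × 6.237 = 3904.36
Round up: n₂ = 3905.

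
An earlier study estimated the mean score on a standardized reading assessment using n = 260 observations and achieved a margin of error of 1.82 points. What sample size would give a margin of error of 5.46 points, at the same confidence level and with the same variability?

Margin of error scales as 1/√n, so n₂ = n₁·(E₁/E₂)².
n₂ = 260 × (1.82/5.46)² = 260 × 0.1111 = 28.89
Round up: n₂ = 29.

29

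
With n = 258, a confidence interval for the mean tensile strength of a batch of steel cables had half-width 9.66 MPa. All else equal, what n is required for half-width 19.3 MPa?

Margin of error scales as 1/√n, so n₂ = n₁·(E₁/E₂)².
n₂ = 258 × (9.66/19.3)² = 258 × 0.2505 = 64.63
Round up: n₂ = 65.

n = 65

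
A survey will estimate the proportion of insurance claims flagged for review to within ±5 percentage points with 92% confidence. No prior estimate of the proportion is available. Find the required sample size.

For a proportion with margin E = 0.05 at 92% confidence, z = 1.751.
With no prior estimate, use p = 0.5, which maximizes p(1−p) at 0.25.
n = 0.25 × (z/E)² = 0.25 × (1.751/0.05)² = 306.60
Round up: n = 307.

307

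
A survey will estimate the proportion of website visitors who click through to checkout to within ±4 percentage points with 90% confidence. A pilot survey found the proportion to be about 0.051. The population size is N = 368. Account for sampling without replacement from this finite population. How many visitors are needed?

For a proportion with margin E = 0.04 at 90% confidence, z = 1.645.
n = p̂(1−p̂)(z/E)² = 0.051 × 0.949 × (1.645/0.04)² = 81.86 — call this n₀.
Finite-population correction with N = 368: n = n₀ / (1 + (n₀−1)/N) = 81.86 / 1.22 = 67.10
Round up: n = 68.

68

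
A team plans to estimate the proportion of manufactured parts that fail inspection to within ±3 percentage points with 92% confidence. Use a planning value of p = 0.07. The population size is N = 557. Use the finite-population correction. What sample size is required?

For a proportion with margin E = 0.03 at 92% confidence, z = 1.751.
n = p̂(1−p̂)(z/E)² = 0.07 × 0.93 × (1.751/0.03)² = 221.77 — call this n₀.
Finite-population correction with N = 557: n = n₀ / (1 + (n₀−1)/N) = 221.77 / 1.396 = 158.86
Round up: n = 159.

159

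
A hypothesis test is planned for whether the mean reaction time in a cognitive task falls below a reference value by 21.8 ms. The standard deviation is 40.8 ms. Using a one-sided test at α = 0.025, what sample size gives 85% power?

For a one-sample z-test, n = ((z_α + z_β)·σ/δ)².
z_α = 1.960 (one-sided α = 0.025); z_β = 1.036 (power 85% → β = 0.15).
n = (2.996 × 40.8 / 21.8)² = 31.44
Round up: n = 32.

32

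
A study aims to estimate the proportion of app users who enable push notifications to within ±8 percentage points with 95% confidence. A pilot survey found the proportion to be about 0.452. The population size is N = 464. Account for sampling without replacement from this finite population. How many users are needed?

n = 113

For a proportion with margin E = 0.08 at 95% confidence, z = 1.960.
n = p̂(1−p̂)(z/E)² = 0.452 × 0.548 × (1.960/0.08)² = 148.68 — call this n₀.
Finite-population correction with N = 464: n = n₀ / (1 + (n₀−1)/N) = 148.68 / 1.318 = 112.81
Round up: n = 113.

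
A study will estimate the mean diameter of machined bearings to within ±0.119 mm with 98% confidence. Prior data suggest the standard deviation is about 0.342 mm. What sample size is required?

For a mean, the margin of error is E = z·σ/√n, so n = (zσ/E)².
At 98% confidence, z = 2.326.
n = (2.326 × 0.342 / 0.119)² = 44.69
Round up: n = 45.

45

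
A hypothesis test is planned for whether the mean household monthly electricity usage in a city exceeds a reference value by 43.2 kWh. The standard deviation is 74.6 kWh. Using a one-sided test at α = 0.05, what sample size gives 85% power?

For a one-sample z-test, n = ((z_α + z_β)·σ/δ)².
z_α = 1.645 (one-sided α = 0.05); z_β = 1.036 (power 85% → β = 0.15).
n = (2.681 × 74.6 / 43.2)² = 21.43
Round up: n = 22.

n = 22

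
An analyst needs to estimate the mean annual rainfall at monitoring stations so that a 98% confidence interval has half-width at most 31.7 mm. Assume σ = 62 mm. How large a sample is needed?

n = 21

For a mean, the margin of error is E = z·σ/√n, so n = (zσ/E)².
At 98% confidence, z = 2.326.
n = (2.326 × 62 / 31.7)² = 20.70
Round up: n = 21.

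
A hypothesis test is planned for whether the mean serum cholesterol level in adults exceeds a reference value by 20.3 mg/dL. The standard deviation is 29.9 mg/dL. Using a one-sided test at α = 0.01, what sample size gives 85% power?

25

For a one-sample z-test, n = ((z_α + z_β)·σ/δ)².
z_α = 2.326 (one-sided α = 0.01); z_β = 1.036 (power 85% → β = 0.15).
n = (3.362 × 29.9 / 20.3)² = 24.52
Round up: n = 25.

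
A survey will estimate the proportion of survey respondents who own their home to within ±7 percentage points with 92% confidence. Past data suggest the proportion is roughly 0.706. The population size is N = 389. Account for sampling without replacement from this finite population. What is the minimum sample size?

98

For a proportion with margin E = 0.07 at 92% confidence, z = 1.751.
n = p̂(1−p̂)(z/E)² = 0.706 × 0.294 × (1.751/0.07)² = 129.88 — call this n₀.
Finite-population correction with N = 389: n = n₀ / (1 + (n₀−1)/N) = 129.88 / 1.331 = 97.58
Round up: n = 98.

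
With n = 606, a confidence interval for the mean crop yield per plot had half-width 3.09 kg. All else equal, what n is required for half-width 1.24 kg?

3764

Margin of error scales as 1/√n, so n₂ = n₁·(E₁/E₂)².
n₂ = 606 × (3.09/1.24)² = 606 × 6.21 = 3763.26
Round up: n₂ = 3764.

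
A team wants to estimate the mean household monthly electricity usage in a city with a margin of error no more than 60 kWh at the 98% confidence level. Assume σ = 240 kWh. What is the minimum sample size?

n = 87

For a mean, the margin of error is E = z·σ/√n, so n = (zσ/E)².
At 98% confidence, z = 2.326.
n = (2.326 × 240 / 60)² = 86.56
Round up: n = 87.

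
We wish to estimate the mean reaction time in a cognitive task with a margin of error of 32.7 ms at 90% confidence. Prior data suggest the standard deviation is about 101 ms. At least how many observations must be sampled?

For a mean, the margin of error is E = z·σ/√n, so n = (zσ/E)².
At 90% confidence, z = 1.645.
n = (1.645 × 101 / 32.7)² = 25.82
Round up: n = 26.

26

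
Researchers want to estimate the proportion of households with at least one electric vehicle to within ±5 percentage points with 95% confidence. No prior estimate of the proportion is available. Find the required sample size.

For a proportion with margin E = 0.05 at 95% confidence, z = 1.960.
With no prior estimate, use p = 0.5, which maximizes p(1−p) at 0.25.
n = 0.25 × (z/E)² = 0.25 × (1.960/0.05)² = 384.16
Round up: n = 385.

385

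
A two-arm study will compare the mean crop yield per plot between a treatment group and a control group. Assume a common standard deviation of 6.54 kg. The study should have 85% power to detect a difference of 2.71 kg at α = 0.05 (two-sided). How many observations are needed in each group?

105 per group

For two equal groups, n per group = 2·((z_{α/2} + z_β)·σ/δ)².
z_{α/2} = 1.960; z_β = 1.036 (power 85%).
n = 2 × (2.996 × 6.54 / 2.71)² = 2 × 52.28 = 104.56
Round up: n = 105 per group.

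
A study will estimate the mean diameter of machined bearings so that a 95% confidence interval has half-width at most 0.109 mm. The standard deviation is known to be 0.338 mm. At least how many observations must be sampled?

For a mean, the margin of error is E = z·σ/√n, so n = (zσ/E)².
At 95% confidence, z = 1.960.
n = (1.960 × 0.338 / 0.109)² = 36.94
Round up: n = 37.

37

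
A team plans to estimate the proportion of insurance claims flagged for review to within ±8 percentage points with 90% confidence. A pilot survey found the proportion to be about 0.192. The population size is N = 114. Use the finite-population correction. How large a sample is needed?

42

For a proportion with margin E = 0.08 at 90% confidence, z = 1.645.
n = p̂(1−p̂)(z/E)² = 0.192 × 0.808 × (1.645/0.08)² = 65.59 — call this n₀.
Finite-population correction with N = 114: n = n₀ / (1 + (n₀−1)/N) = 65.59 / 1.567 = 41.86
Round up: n = 42.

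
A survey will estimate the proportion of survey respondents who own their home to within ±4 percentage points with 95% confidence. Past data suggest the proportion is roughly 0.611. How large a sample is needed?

For a proportion with margin E = 0.04 at 95% confidence, z = 1.960.
n = p̂(1−p̂)(z/E)² = 0.611 × 0.389 × (1.960/0.04)² = 570.67
Round up: n = 571.

571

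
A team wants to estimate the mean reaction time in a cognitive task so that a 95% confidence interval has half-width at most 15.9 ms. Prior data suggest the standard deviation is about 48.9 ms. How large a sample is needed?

n = 37

For a mean, the margin of error is E = z·σ/√n, so n = (zσ/E)².
At 95% confidence, z = 1.960.
n = (1.960 × 48.9 / 15.9)² = 36.34
Round up: n = 37.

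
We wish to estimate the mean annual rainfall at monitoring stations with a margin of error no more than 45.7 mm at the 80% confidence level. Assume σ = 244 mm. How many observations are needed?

47

For a mean, the margin of error is E = z·σ/√n, so n = (zσ/E)².
At 80% confidence, z = 1.282.
n = (1.282 × 244 / 45.7)² = 46.85
Round up: n = 47.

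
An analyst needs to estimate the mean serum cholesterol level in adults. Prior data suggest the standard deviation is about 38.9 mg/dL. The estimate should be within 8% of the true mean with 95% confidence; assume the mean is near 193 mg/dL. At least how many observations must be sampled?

For a mean, the margin of error is E = z·σ/√n, so n = (zσ/E)².
At 95% confidence, z = 1.960.
E = 8% of 193 = 15.44 mg/dL.
n = (1.960 × 38.9 / 15.44)² = 24.38
Round up: n = 25.

n = 25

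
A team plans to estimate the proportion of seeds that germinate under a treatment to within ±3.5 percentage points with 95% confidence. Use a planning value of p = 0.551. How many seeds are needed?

776

For a proportion with margin E = 0.035 at 95% confidence, z = 1.960.
n = p̂(1−p̂)(z/E)² = 0.551 × 0.449 × (1.960/0.035)² = 775.84
Round up: n = 776.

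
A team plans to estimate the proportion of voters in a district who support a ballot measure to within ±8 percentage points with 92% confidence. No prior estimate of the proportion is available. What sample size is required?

120

For a proportion with margin E = 0.08 at 92% confidence, z = 1.751.
With no prior estimate, use p = 0.5, which maximizes p(1−p) at 0.25.
n = 0.25 × (z/E)² = 0.25 × (1.751/0.08)² = 119.77
Round up: n = 120.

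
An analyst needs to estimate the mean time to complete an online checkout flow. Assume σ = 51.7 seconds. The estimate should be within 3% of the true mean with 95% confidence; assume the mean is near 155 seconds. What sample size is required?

475

For a mean, the margin of error is E = z·σ/√n, so n = (zσ/E)².
At 95% confidence, z = 1.960.
E = 3% of 155 = 4.65 seconds.
n = (1.960 × 51.7 / 4.65)² = 474.88
Round up: n = 475.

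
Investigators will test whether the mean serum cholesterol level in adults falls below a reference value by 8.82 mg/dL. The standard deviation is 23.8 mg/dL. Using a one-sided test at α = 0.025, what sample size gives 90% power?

For a one-sample z-test, n = ((z_α + z_β)·σ/δ)².
z_α = 1.960 (one-sided α = 0.025); z_β = 1.282 (power 90% → β = 0.1).
n = (3.242 × 23.8 / 8.82)² = 76.53
Round up: n = 77.

77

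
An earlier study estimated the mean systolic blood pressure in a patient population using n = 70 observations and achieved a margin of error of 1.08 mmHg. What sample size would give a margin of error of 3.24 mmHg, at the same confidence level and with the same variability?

n = 8

Margin of error scales as 1/√n, so n₂ = n₁·(E₁/E₂)².
n₂ = 70 × (1.08/3.24)² = 70 × 0.1111 = 7.78
Round up: n₂ = 8.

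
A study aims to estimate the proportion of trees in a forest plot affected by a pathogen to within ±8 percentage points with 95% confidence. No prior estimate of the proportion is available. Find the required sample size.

For a proportion with margin E = 0.08 at 95% confidence, z = 1.960.
With no prior estimate, use p = 0.5, which maximizes p(1−p) at 0.25.
n = 0.25 × (z/E)² = 0.25 × (1.960/0.08)² = 150.06
Round up: n = 151.

151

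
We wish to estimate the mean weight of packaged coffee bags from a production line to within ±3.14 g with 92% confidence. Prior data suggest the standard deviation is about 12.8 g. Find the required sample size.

51

For a mean, the margin of error is E = z·σ/√n, so n = (zσ/E)².
At 92% confidence, z = 1.751.
n = (1.751 × 12.8 / 3.14)² = 50.95
Round up: n = 51.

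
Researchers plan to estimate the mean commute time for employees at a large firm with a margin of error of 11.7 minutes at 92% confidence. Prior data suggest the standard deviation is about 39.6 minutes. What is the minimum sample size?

n = 36

For a mean, the margin of error is E = z·σ/√n, so n = (zσ/E)².
At 92% confidence, z = 1.751.
n = (1.751 × 39.6 / 11.7)² = 35.12
Round up: n = 36.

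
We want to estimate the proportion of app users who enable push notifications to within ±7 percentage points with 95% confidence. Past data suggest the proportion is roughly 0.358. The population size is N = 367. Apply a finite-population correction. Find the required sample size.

n = 122

For a proportion with margin E = 0.07 at 95% confidence, z = 1.960.
n = p̂(1−p̂)(z/E)² = 0.358 × 0.642 × (1.960/0.07)² = 180.19 — call this n₀.
Finite-population correction with N = 367: n = n₀ / (1 + (n₀−1)/N) = 180.19 / 1.488 = 121.10
Round up: n = 122.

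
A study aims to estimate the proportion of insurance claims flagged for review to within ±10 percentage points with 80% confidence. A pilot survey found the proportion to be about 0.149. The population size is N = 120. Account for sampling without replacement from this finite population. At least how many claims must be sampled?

For a proportion with margin E = 0.1 at 80% confidence, z = 1.282.
n = p̂(1−p̂)(z/E)² = 0.149 × 0.851 × (1.282/0.1)² = 20.84 — call this n₀.
Finite-population correction with N = 120: n = n₀ / (1 + (n₀−1)/N) = 20.84 / 1.165 = 17.89
Round up: n = 18.

n = 18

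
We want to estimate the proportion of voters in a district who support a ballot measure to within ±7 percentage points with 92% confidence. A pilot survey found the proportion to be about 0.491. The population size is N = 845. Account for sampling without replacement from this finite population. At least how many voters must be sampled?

For a proportion with margin E = 0.07 at 92% confidence, z = 1.751.
n = p̂(1−p̂)(z/E)² = 0.491 × 0.509 × (1.751/0.07)² = 156.38 — call this n₀.
Finite-population correction with N = 845: n = n₀ / (1 + (n₀−1)/N) = 156.38 / 1.184 = 132.08
Round up: n = 133.

133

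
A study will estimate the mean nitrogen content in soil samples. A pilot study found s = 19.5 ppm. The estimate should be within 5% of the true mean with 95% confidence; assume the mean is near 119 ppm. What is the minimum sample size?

For a mean, the margin of error is E = z·σ/√n, so n = (zσ/E)².
At 95% confidence, z = 1.960.
E = 5% of 119 = 5.95 ppm.
n = (1.960 × 19.5 / 5.95)² = 41.26
Round up: n = 42.

n = 42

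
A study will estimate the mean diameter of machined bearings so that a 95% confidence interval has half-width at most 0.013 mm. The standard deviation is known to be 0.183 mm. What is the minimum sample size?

For a mean, the margin of error is E = z·σ/√n, so n = (zσ/E)².
At 95% confidence, z = 1.960.
n = (1.960 × 0.183 / 0.013)² = 761.25
Round up: n = 762.

762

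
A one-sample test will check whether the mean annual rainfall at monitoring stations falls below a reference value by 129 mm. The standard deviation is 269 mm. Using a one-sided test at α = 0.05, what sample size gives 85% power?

For a one-sample z-test, n = ((z_α + z_β)·σ/δ)².
z_α = 1.645 (one-sided α = 0.05); z_β = 1.036 (power 85% → β = 0.15).
n = (2.681 × 269 / 129)² = 31.25
Round up: n = 32.

32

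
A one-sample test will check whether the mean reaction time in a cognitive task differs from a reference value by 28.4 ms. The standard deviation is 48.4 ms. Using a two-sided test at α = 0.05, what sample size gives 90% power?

For a one-sample z-test, n = ((z_{α/2} + z_β)·σ/δ)².
z_{α/2} = 1.960 (two-sided α = 0.05); z_β = 1.282 (power 90% → β = 0.1).
n = (3.242 × 48.4 / 28.4)² = 30.53
Round up: n = 31.

31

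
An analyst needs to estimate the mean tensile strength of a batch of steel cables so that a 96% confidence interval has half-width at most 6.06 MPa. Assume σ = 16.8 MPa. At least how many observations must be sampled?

For a mean, the margin of error is E = z·σ/√n, so n = (zσ/E)².
At 96% confidence, z = 2.054.
n = (2.054 × 16.8 / 6.06)² = 32.42
Round up: n = 33.

n = 33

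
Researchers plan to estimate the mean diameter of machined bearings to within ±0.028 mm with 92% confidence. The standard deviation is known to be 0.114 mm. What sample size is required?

For a mean, the margin of error is E = z·σ/√n, so n = (zσ/E)².
At 92% confidence, z = 1.751.
n = (1.751 × 0.114 / 0.028)² = 50.82
Round up: n = 51.

n = 51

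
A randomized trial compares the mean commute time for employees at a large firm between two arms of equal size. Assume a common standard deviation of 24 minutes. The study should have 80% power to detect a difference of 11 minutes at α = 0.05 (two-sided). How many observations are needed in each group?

For two equal groups, n per group = 2·((z_{α/2} + z_β)·σ/δ)².
z_{α/2} = 1.960; z_β = 0.842 (power 80%).
n = 2 × (2.802 × 24 / 11)² = 2 × 37.37 = 74.74
Round up: n = 75 per group.

75 per group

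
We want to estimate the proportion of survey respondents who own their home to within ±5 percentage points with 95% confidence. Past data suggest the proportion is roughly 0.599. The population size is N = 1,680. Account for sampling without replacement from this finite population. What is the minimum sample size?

303

For a proportion with margin E = 0.05 at 95% confidence, z = 1.960.
n = p̂(1−p̂)(z/E)² = 0.599 × 0.401 × (1.960/0.05)² = 369.10 — call this n₀.
Finite-population correction with N = 1,680: n = n₀ / (1 + (n₀−1)/N) = 369.10 / 1.219 = 302.79
Round up: n = 303.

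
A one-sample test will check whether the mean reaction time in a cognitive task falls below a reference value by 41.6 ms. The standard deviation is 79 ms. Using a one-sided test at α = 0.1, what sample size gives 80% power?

n = 17

For a one-sample z-test, n = ((z_α + z_β)·σ/δ)².
z_α = 1.282 (one-sided α = 0.1); z_β = 0.842 (power 80% → β = 0.2).
n = (2.124 × 79 / 41.6)² = 16.27
Round up: n = 17.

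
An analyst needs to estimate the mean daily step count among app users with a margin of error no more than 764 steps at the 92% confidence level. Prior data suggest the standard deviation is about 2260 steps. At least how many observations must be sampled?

27

For a mean, the margin of error is E = z·σ/√n, so n = (zσ/E)².
At 92% confidence, z = 1.751.
n = (1.751 × 2260 / 764)² = 26.83
Round up: n = 27.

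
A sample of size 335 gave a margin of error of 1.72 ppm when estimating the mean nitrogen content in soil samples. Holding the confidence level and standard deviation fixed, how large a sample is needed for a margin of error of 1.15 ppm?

750

Margin of error scales as 1/√n, so n₂ = n₁·(E₁/E₂)².
n₂ = 335 × (1.72/1.15)² = 335 × 2.237 = 749.39
Round up: n₂ = 750.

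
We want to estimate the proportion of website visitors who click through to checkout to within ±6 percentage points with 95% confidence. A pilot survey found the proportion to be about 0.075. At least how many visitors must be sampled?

For a proportion with margin E = 0.06 at 95% confidence, z = 1.960.
n = p̂(1−p̂)(z/E)² = 0.075 × 0.925 × (1.960/0.06)² = 74.03
Round up: n = 75.

75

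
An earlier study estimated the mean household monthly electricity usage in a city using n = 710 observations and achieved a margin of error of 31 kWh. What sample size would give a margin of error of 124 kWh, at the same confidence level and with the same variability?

Margin of error scales as 1/√n, so n₂ = n₁·(E₁/E₂)².
n₂ = 710 × (31/124)² = 710 × 0.0625 = 44.38
Round up: n₂ = 45.

45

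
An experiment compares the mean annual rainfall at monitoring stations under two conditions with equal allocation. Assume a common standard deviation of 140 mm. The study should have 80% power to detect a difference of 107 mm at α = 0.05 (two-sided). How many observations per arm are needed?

27 per group

For two equal groups, n per group = 2·((z_{α/2} + z_β)·σ/δ)².
z_{α/2} = 1.960; z_β = 0.842 (power 80%).
n = 2 × (2.802 × 140 / 107)² = 2 × 13.44 = 26.88
Round up: n = 27 per group.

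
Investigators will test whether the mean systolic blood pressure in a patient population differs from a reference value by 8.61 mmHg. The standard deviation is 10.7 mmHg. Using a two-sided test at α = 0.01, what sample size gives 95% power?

28

For a one-sample z-test, n = ((z_{α/2} + z_β)·σ/δ)².
z_{α/2} = 2.576 (two-sided α = 0.01); z_β = 1.645 (power 95% → β = 0.05).
n = (4.221 × 10.7 / 8.61)² = 27.52
Round up: n = 28.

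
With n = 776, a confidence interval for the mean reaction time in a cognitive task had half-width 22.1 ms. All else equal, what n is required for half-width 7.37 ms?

6978

Margin of error scales as 1/√n, so n₂ = n₁·(E₁/E₂)².
n₂ = 776 × (22.1/7.37)² = 776 × 8.992 = 6977.79
Round up: n₂ = 6978.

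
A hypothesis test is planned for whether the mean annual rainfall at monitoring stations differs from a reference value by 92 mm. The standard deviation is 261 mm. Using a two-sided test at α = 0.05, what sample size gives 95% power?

For a one-sample z-test, n = ((z_{α/2} + z_β)·σ/δ)².
z_{α/2} = 1.960 (two-sided α = 0.05); z_β = 1.645 (power 95% → β = 0.05).
n = (3.605 × 261 / 92)² = 104.60
Round up: n = 105.

105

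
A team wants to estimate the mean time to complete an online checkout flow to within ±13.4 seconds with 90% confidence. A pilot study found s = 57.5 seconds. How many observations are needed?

50

For a mean, the margin of error is E = z·σ/√n, so n = (zσ/E)².
At 90% confidence, z = 1.645.
n = (1.645 × 57.5 / 13.4)² = 49.83
Round up: n = 50.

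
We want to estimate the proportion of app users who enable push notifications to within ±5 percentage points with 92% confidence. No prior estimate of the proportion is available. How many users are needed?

307

For a proportion with margin E = 0.05 at 92% confidence, z = 1.751.
With no prior estimate, use p = 0.5, which maximizes p(1−p) at 0.25.
n = 0.25 × (z/E)² = 0.25 × (1.751/0.05)² = 306.60
Round up: n = 307.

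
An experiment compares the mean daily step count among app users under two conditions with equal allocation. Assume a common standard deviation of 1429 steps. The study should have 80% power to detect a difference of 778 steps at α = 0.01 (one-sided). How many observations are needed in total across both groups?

136 total

For two equal groups, n per group = 2·((z_α + z_β)·σ/δ)².
z_α = 2.326; z_β = 0.842 (power 80%).
n = 2 × (3.168 × 1429 / 778)² = 2 × 33.86 = 67.72
Round up: n = 68 per group.
Total across both groups: 2 × 68 = 136.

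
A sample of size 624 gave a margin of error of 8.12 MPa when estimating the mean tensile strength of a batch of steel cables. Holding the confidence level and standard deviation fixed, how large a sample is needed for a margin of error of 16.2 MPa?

Margin of error scales as 1/√n, so n₂ = n₁·(E₁/E₂)².
n₂ = 624 × (8.12/16.2)² = 624 × 0.2512 = 156.75
Round up: n₂ = 157.

n = 157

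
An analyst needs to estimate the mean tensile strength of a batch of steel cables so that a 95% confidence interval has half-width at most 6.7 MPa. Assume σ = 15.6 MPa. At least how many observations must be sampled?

For a mean, the margin of error is E = z·σ/√n, so n = (zσ/E)².
At 95% confidence, z = 1.960.
n = (1.960 × 15.6 / 6.7)² = 20.83
Round up: n = 21.

n = 21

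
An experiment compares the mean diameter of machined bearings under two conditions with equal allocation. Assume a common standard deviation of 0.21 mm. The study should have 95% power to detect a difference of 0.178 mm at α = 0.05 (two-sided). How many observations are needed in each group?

For two equal groups, n per group = 2·((z_{α/2} + z_β)·σ/δ)².
z_{α/2} = 1.960; z_β = 1.645 (power 95%).
n = 2 × (3.605 × 0.21 / 0.178)² = 2 × 18.09 = 36.18
Round up: n = 37 per group.

37 per group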